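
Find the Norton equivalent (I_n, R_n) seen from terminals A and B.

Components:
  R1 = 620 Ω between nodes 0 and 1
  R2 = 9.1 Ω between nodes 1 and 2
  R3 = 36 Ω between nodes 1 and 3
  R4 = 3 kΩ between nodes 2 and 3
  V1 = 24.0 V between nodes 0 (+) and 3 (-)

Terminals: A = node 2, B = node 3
Find the Thévenin equivalent first; then I_n = V_th/R_th and R_n = R_th.
Step 1 — V_th is the open-circuit voltage V_A - V_B (nothing connected across the terminals).
Nodal analysis, taking node 3 as the 0 V reference.
Source V1 fixes V_0 = 24 V.
KCL at each unknown node (sum of currents leaving = 0; resistances in Ω):
  Node 1: (V_1 - 24)/620 + (V_1 - V_2)/9.1 + (V_1 - 0)/36 = 0
  Node 2: (V_2 - V_1)/9.1 + (V_2 - 0)/3000 = 0
Collecting terms (coefficients in siemens):
  0.1393·V_1 - 0.1099·V_2 = 0.03871
  0.1102·V_2 - 0.1099·V_1 = 0
Determinant D = (0.1393)(0.1102) - (-0.1099)(-0.1099) = 0.003276
V_1 = [(0.03871)(0.1102) - (-0.1099)(0)]/D = 1.302 V
V_2 = [(0.1393)(0) - (0.03871)(-0.1099)]/D = 1.298 V
V_th = V_2 - V_3 = 1.298 - 0 = 1.298 V
Step 2 — R_th: zero the source — replace V1 by a short circuit (node 3 merges into node 0) — and find the resistance seen between A (node 2) and B (node 0).
Reduce the network between node 2 (A) and node 0 (B) by series/parallel combination:
  Rp1 = R1 ‖ R3 (parallel, both between nodes 0 and 1) = 1/(1/620 + 1/36) = 34.02 Ω
  Rs1 = R2 + Rp1 (series, joined only at node 1) = 9.1 + 34.02 = 43.12 Ω
  Rp2 = R4 ‖ Rs1 (parallel, both between nodes 0 and 2) = 1/(1/3000 + 1/43.12) = 42.51 Ω
R_th = 42.51 Ω
I_n = V_th/R_th = 1.298/42.51 = 0.03054 A, and R_n = R_th = 42.51 Ω

Final answer: I_n = 0.03054 A, R_n = 42.51 Ω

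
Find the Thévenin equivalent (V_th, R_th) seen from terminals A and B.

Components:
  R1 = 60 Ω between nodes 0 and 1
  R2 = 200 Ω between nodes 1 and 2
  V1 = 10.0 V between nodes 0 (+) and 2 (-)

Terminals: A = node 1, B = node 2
Step 1 — V_th is the open-circuit voltage V_A - V_B (nothing connected across the terminals).
Nodal analysis, taking node 2 as the 0 V reference.
Source V1 fixes V_0 = 10 V.
KCL at each unknown node (sum of currents leaving = 0; resistances in Ω):
  Node 1: (V_1 - 10)/60 + (V_1 - 0)/200 = 0
Collecting terms: 0.02167 × V_1 = 0.1667  =>  V_1 = 7.692 V
V_th = V_1 - V_2 = 7.692 - 0 = 7.692 V
Step 2 — R_th: zero the source — replace V1 by a short circuit (node 2 merges into node 0) — and find the resistance seen between A (node 1) and B (node 0).
Reduce the network between node 1 (A) and node 0 (B) by series/parallel combination:
  Rp1 = R1 ‖ R2 (parallel, both between nodes 0 and 1) = 1/(1/60 + 1/200) = 46.15 Ω
R_th = 46.15 Ω

Final answer: V_th = 7.692 V, R_th = 46.15 Ω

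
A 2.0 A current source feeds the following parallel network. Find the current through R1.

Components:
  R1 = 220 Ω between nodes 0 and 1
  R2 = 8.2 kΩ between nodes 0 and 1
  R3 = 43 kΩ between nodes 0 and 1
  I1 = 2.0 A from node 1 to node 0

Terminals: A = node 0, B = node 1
All resistors sit directly between nodes 0 and 1, so they are in parallel and share one voltage V; the full source current 2 A splits among them.
1/R_par = 1/220 + 1/8200 + 1/43000 = 0.004691 S  =>  R_par = 213.2 Ω
V = I × R_par = 2 × 213.2 = 426.4 V
I_R1 = V/R1 = 426.4/220 = 1.938 A

Final answer: 1.938 A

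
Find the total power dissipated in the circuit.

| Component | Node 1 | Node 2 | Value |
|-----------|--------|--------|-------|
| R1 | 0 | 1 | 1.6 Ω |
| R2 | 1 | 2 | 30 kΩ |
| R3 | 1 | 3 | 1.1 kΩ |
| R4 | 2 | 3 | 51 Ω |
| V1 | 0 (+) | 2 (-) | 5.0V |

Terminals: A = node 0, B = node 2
Nodal analysis, taking node 2 as the 0 V reference.
Source V1 fixes V_0 = 5 V.
KCL at each unknown node (sum of currents leaving = 0; resistances in Ω):
  Node 1: (V_1 - 5)/1.6 + (V_1 - 0)/30000 + (V_1 - V_3)/1100 = 0
  Node 3: (V_3 - V_1)/1100 + (V_3 - 0)/51 = 0
Collecting terms (coefficients in siemens):
  0.6259·V_1 - 0.0009091·V_3 = 3.125
  0.02052·V_3 - 0.0009091·V_1 = 0
Determinant D = (0.6259)(0.02052) - (-0.0009091)(-0.0009091) = 0.01284
V_1 = [(3.125)(0.02052) - (-0.0009091)(0)]/D = 4.993 V
V_3 = [(0.6259)(0) - (3.125)(-0.0009091)]/D = 0.2212 V
Power in each resistor, P = (ΔV)²/R:
  P_R1 = (5 - 4.993)²/1.6 = 0.00003246 W
  P_R2 = (4.993 - 0)²/30000 = 0.0008309 W
  P_R3 = (4.993 - 0.2212)²/1100 = 0.0207 W
  P_R4 = (0 - 0.2212)²/51 = 0.0009596 W
P_total = P_R1 + P_R2 + P_R3 + P_R4 = 0.02252 W

Final answer: 0.02252 W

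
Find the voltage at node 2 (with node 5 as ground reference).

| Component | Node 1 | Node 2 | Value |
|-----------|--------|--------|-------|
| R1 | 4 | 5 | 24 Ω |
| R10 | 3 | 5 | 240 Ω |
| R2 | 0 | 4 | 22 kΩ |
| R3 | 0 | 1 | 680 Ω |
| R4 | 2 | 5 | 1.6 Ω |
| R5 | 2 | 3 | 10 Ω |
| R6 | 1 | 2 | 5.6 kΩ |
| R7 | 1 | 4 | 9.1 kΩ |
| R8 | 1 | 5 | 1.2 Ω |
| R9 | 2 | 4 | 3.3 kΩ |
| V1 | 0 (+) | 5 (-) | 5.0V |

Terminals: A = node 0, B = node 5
Nodal analysis, taking node 5 as the 0 V reference.
Source V1 fixes V_0 = 5 V.
KCL at each unknown node (sum of currents leaving = 0; resistances in Ω):
  Node 1: (V_1 - 5)/680 + (V_1 - V_2)/5600 + (V_1 - V_4)/9100 + (V_1 - 0)/1.2 = 0
  Node 2: (V_2 - 0)/1.6 + (V_2 - V_3)/10 + (V_2 - V_1)/5600 + (V_2 - V_4)/3300 = 0
  Node 3: (V_3 - V_2)/10 + (V_3 - 0)/240 = 0
  Node 4: (V_4 - 0)/24 + (V_4 - 5)/22000 + (V_4 - V_1)/9100 + (V_4 - V_2)/3300 = 0
Collecting terms (coefficients in siemens):
  0.8351·V_1 - 0.0001786·V_2 - 0.0001099·V_4 = 0.007353
  0.7255·V_2 - 0.0001786·V_1 - 0.1·V_3 - 0.000303·V_4 = 0
  0.1042·V_3 - 0.1·V_2 = 0
  0.04213·V_4 - 0.0001099·V_1 - 0.000303·V_2 = 0.0002273
Solving these 4 simultaneous equations (Gaussian elimination) gives:
  V_1 = 0.008806 V, V_2 = 0.000005106 V, V_3 = 0.000004902 V, V_4 = 0.005418 V
The requested potential is V_2 = 0.000005106 V.

Final answer: V_2 = 5.106e-06 V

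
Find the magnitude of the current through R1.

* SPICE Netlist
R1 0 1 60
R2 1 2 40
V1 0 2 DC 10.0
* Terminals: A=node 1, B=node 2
Nodal analysis, taking node 2 as the 0 V reference.
Source V1 fixes V_0 = 10 V.
KCL at each unknown node (sum of currents leaving = 0; resistances in Ω):
  Node 1: (V_1 - 10)/60 + (V_1 - 0)/40 = 0
Collecting terms: 0.04167 × V_1 = 0.1667  =>  V_1 = 4 V
I_R1 = (V_0 - V_1)/R1 = (10 - 4)/60 = 0.1 A
|I_R1| = 0.1 A

Final answer: |I_R1| = 0.1 A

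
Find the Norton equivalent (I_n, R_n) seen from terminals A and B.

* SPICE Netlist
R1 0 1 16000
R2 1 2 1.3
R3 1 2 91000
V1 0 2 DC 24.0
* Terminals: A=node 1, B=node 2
Find the Thévenin equivalent first; then I_n = V_th/R_th and R_n = R_th.
Step 1 — V_th is the open-circuit voltage V_A - V_B (nothing connected across the terminals).
Nodal analysis, taking node 2 as the 0 V reference.
Source V1 fixes V_0 = 24 V.
KCL at each unknown node (sum of currents leaving = 0; resistances in Ω):
  Node 1: (V_1 - 24)/16000 + (V_1 - 0)/1.3 + (V_1 - 0)/91000 = 0
Collecting terms: 0.7693 × V_1 = 0.0015  =>  V_1 = 0.00195 V
V_th = V_1 - V_2 = 0.00195 - 0 = 0.00195 V
Step 2 — R_th: zero the source — replace V1 by a short circuit (node 2 merges into node 0) — and find the resistance seen between A (node 1) and B (node 0).
Reduce the network between node 1 (A) and node 0 (B) by series/parallel combination:
  Rp1 = R1 ‖ R2 ‖ R3 (parallel, all between nodes 0 and 1) = 1/(1/16000 + 1/1.3 + 1/91000) = 1.3 Ω
R_th = 1.3 Ω
I_n = V_th/R_th = 0.00195/1.3 = 0.0015 A, and R_n = R_th = 1.3 Ω

Final answer: I_n = 0.0015 A, R_n = 1.3 Ω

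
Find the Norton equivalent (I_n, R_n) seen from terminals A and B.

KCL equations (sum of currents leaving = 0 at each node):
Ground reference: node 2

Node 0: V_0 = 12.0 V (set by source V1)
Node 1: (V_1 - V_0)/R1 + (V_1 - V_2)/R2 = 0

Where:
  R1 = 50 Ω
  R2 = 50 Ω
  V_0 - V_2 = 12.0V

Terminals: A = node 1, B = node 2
Find the Thévenin equivalent first; then I_n = V_th/R_th and R_n = R_th.
Step 1 — V_th is the open-circuit voltage V_A - V_B (nothing connected across the terminals).
Nodal analysis, taking node 2 as the 0 V reference.
Source V1 fixes V_0 = 12 V.
KCL at each unknown node (sum of currents leaving = 0; resistances in Ω):
  Node 1: (V_1 - 12)/50 + (V_1 - 0)/50 = 0
Collecting terms: 0.04 × V_1 = 0.24  =>  V_1 = 6 V
V_th = V_1 - V_2 = 6 - 0 = 6 V
Step 2 — R_th: zero the source — replace V1 by a short circuit (node 2 merges into node 0) — and find the resistance seen between A (node 1) and B (node 0).
Reduce the network between node 1 (A) and node 0 (B) by series/parallel combination:
  Rp1 = R1 ‖ R2 (parallel, both between nodes 0 and 1) = 1/(1/50 + 1/50) = 25 Ω
R_th = 25 Ω
I_n = V_th/R_th = 6/25 = 0.24 A, and R_n = R_th = 25 Ω

Final answer: I_n = 0.24 A, R_n = 25 Ω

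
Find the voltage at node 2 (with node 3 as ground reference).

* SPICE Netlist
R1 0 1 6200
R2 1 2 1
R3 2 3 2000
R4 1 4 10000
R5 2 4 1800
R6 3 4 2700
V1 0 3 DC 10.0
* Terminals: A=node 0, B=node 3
Nodal analysis, taking node 3 as the 0 V reference.
Source V1 fixes V_0 = 10 V.
KCL at each unknown node (sum of currents leaving = 0; resistances in Ω):
  Node 1: (V_1 - 10)/6200 + (V_1 - V_2)/1 + (V_1 - V_4)/10000 = 0
  Node 2: (V_2 - V_1)/1 + (V_2 - 0)/2000 + (V_2 - V_4)/1800 = 0
  Node 4: (V_4 - V_1)/10000 + (V_4 - V_2)/1800 + (V_4 - 0)/2700 = 0
Collecting terms (coefficients in siemens):
  1·V_1 - 1·V_2 - 0.0001·V_4 = 0.001613
  1.001·V_2 - 1·V_1 - 0.0005556·V_4 = 0
  0.001026·V_4 - 0.0001·V_1 - 0.0005556·V_2 = 0
Solving these 3 simultaneous equations (Gaussian elimination) gives:
  V_1 = 1.797 V, V_2 = 1.796 V, V_4 = 1.148 V
The requested potential is V_2 = 1.796 V.

Final answer: V_2 = 1.796 V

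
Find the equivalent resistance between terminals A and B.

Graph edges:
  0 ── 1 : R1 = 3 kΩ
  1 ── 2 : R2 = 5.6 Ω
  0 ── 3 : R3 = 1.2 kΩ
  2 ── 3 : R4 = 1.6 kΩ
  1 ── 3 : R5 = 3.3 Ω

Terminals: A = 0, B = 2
The network is not a plain series/parallel combination. Inject a 1 A test current into terminal A (node 0) and return it from terminal B (node 2); then R_eq = V_A / (1 A).
Nodal analysis, taking node 2 as the 0 V reference.
Current source I_test pushes 1 A into node 0 and draws it out of node 2.
KCL at each unknown node (sum of currents leaving = 0; resistances in Ω):
  Node 0: (V_0 - V_1)/3000 + (V_0 - V_3)/1200 - 1 = 0
  Node 1: (V_1 - V_0)/3000 + (V_1 - 0)/5.6 + (V_1 - V_3)/3.3 = 0
  Node 3: (V_3 - V_0)/1200 + (V_3 - V_1)/3.3 + (V_3 - 0)/1600 = 0
Collecting terms (coefficients in siemens):
  0.001167·V_0 - 0.0003333·V_1 - 0.0008333·V_3 = 1
  0.4819·V_1 - 0.0003333·V_0 - 0.303·V_3 = 0
  0.3045·V_3 - 0.0008333·V_0 - 0.303·V_1 = 0
Solving these 3 simultaneous equations (Gaussian elimination) gives:
  V_0 = 864.4 V, V_1 = 5.572 V, V_3 = 7.911 V
R_eq = V_0 / 1 A = 864.4 Ω

Final answer: 864.4 Ω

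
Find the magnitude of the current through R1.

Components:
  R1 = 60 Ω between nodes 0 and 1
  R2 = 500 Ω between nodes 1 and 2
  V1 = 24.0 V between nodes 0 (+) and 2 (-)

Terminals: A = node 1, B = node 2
Nodal analysis, taking node 2 as the 0 V reference.
Source V1 fixes V_0 = 24 V.
KCL at each unknown node (sum of currents leaving = 0; resistances in Ω):
  Node 1: (V_1 - 24)/60 + (V_1 - 0)/500 = 0
Collecting terms: 0.01867 × V_1 = 0.4  =>  V_1 = 21.43 V
I_R1 = (V_0 - V_1)/R1 = (24 - 21.43)/60 = 0.04286 A
|I_R1| = 0.04286 A

Final answer: |I_R1| = 0.04286 A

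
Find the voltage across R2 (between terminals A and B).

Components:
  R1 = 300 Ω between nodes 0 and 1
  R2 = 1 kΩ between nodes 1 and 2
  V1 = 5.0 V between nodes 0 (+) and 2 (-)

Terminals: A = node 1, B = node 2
R1 and R2 are in series across V1 (node 0 → node 1 → node 2), and the output A–B is taken across R2, so this is a voltage divider.
Series current: I = V1/(R1 + R2) = 5/(300 + 1000) = 5/1300 = 0.003846 A
V_R2 = I × R2 = V1 × R2/(R1 + R2) = 5 × 1000/1300 = 3.846 V

Final answer: 3.846 V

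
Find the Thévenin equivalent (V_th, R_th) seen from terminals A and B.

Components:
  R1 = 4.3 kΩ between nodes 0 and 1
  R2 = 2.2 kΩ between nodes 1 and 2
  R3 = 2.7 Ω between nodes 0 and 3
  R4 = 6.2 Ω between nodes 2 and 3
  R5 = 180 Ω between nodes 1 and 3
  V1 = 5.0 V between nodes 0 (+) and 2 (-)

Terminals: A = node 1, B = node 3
Step 1 — V_th is the open-circuit voltage V_A - V_B (nothing connected across the terminals).
Nodal analysis, taking node 2 as the 0 V reference.
Source V1 fixes V_0 = 5 V.
KCL at each unknown node (sum of currents leaving = 0; resistances in Ω):
  Node 1: (V_1 - 5)/4300 + (V_1 - 0)/2200 + (V_1 - V_3)/180 = 0
  Node 3: (V_3 - 5)/2.7 + (V_3 - 0)/6.2 + (V_3 - V_1)/180 = 0
Collecting terms (coefficients in siemens):
  0.006243·V_1 - 0.005556·V_3 = 0.001163
  0.5372·V_3 - 0.005556·V_1 = 1.852
Determinant D = (0.006243)(0.5372) - (-0.005556)(-0.005556) = 0.003323
V_1 = [(0.001163)(0.5372) - (-0.005556)(1.852)]/D = 3.284 V
V_3 = [(0.006243)(1.852) - (0.001163)(-0.005556)]/D = 3.481 V
V_th = V_1 - V_3 = 3.284 - 3.481 = -0.1969 V
Step 2 — R_th: zero the source — replace V1 by a short circuit (node 2 merges into node 0) — and find the resistance seen between A (node 1) and B (node 3).
Reduce the network between node 1 (A) and node 3 (B) by series/parallel combination:
  Rp1 = R1 ‖ R2 (parallel, both between nodes 0 and 1) = 1/(1/4300 + 1/2200) = 1455 Ω
  Rp2 = R3 ‖ R4 (parallel, both between nodes 0 and 3) = 1/(1/2.7 + 1/6.2) = 1.881 Ω
  Rs1 = Rp1 + Rp2 (series, joined only at node 0) = 1455 + 1.881 = 1457 Ω
  Rp3 = R5 ‖ Rs1 (parallel, both between nodes 1 and 3) = 1/(1/180 + 1/1457) = 160.2 Ω
R_th = 160.2 Ω

Final answer: V_th = -0.1969 V, R_th = 160.2 Ω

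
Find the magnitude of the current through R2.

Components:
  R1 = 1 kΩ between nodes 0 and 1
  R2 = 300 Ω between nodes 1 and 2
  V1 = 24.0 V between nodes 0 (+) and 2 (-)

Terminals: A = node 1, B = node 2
Nodal analysis, taking node 2 as the 0 V reference.
Source V1 fixes V_0 = 24 V.
KCL at each unknown node (sum of currents leaving = 0; resistances in Ω):
  Node 1: (V_1 - 24)/1000 + (V_1 - 0)/300 = 0
Collecting terms: 0.004333 × V_1 = 0.024  =>  V_1 = 5.538 V
I_R2 = (V_1 - V_2)/R2 = (5.538 - 0)/300 = 0.01846 A
|I_R2| = 0.01846 A

Final answer: |I_R2| = 0.01846 A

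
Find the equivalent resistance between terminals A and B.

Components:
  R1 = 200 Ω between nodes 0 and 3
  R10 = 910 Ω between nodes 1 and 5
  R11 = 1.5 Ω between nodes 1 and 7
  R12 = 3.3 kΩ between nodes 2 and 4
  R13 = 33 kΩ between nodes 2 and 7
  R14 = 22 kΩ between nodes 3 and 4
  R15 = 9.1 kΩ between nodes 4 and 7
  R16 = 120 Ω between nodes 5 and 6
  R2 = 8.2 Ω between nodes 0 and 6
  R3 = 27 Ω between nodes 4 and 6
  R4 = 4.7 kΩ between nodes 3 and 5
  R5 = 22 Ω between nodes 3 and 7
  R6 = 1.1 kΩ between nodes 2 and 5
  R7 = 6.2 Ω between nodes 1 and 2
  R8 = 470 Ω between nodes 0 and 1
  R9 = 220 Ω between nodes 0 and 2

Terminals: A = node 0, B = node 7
The network is not a plain series/parallel combination. Inject a 1 A test current into terminal A (node 0) and return it from terminal B (node 7); then R_eq = V_A / (1 A).
Nodal analysis, taking node 7 as the 0 V reference.
Current source I_test pushes 1 A into node 0 and draws it out of node 7.
KCL at each unknown node (sum of currents leaving = 0; resistances in Ω):
  Node 0: (V_0 - V_3)/200 + (V_0 - V_6)/8.2 + (V_0 - V_1)/470 + (V_0 - V_2)/220 - 1 = 0
  Node 1: (V_1 - V_0)/470 + (V_1 - V_2)/6.2 + (V_1 - V_5)/910 + (V_1 - 0)/1.5 = 0
  Node 2: (V_2 - V_0)/220 + (V_2 - V_1)/6.2 + (V_2 - V_5)/1100 + (V_2 - V_4)/3300 + (V_2 - 0)/33000 = 0
  Node 3: (V_3 - V_0)/200 + (V_3 - V_5)/4700 + (V_3 - 0)/22 + (V_3 - V_4)/22000 = 0
  Node 4: (V_4 - V_2)/3300 + (V_4 - V_3)/22000 + (V_4 - V_6)/27 + (V_4 - 0)/9100 = 0
  Node 5: (V_5 - V_1)/910 + (V_5 - V_2)/1100 + (V_5 - V_3)/4700 + (V_5 - V_6)/120 = 0
  Node 6: (V_6 - V_0)/8.2 + (V_6 - V_4)/27 + (V_6 - V_5)/120 = 0
Collecting terms (coefficients in siemens):
  0.1336·V_0 - 0.002128·V_1 - 0.004545·V_2 - 0.005·V_3 - 0.122·V_6 = 1
  0.8312·V_1 - 0.002128·V_0 - 0.1613·V_2 - 0.001099·V_5 = 0
  0.1671·V_2 - 0.004545·V_0 - 0.1613·V_1 - 0.000303·V_4 - 0.0009091·V_5 = 0
  0.05071·V_3 - 0.005·V_0 - 0.00004545·V_4 - 0.0002128·V_5 = 0
  0.0375·V_4 - 0.000303·V_2 - 0.00004545·V_3 - 0.03704·V_6 = 0
  0.01055·V_5 - 0.001099·V_1 - 0.0009091·V_2 - 0.0002128·V_3 - 0.008333·V_6 = 0
  0.1673·V_6 - 0.122·V_0 - 0.03704·V_4 - 0.008333·V_5 = 0
Solving these 7 simultaneous equations (Gaussian elimination) gives:
  V_0 = 76.82 V, V_1 = 0.9494 V, V_2 = 3.469 V, V_3 = 7.893 V
  V_4 = 74.62 V, V_5 = 60.17 V, V_6 = 75.5 V
R_eq = V_0 / 1 A = 76.82 Ω

Final answer: 76.82 Ω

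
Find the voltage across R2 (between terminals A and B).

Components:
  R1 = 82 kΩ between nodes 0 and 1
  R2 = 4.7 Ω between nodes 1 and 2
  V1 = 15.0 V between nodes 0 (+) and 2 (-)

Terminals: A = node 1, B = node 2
R1 and R2 are in series across V1 (node 0 → node 1 → node 2), and the output A–B is taken across R2, so this is a voltage divider.
Series current: I = V1/(R1 + R2) = 15/(82000 + 4.7) = 15/82000 = 0.0001829 A
V_R2 = I × R2 = V1 × R2/(R1 + R2) = 15 × 4.7/82000 = 0.0008597 V

Final answer: 0.0008597 V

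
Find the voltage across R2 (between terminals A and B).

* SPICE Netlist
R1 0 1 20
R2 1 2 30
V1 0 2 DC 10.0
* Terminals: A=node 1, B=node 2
R1 and R2 are in series across V1 (node 0 → node 1 → node 2), and the output A–B is taken across R2, so this is a voltage divider.
Series current: I = V1/(R1 + R2) = 10/(20 + 30) = 10/50 = 0.2 A
V_R2 = I × R2 = V1 × R2/(R1 + R2) = 10 × 30/50 = 6 V

Final answer: 6 V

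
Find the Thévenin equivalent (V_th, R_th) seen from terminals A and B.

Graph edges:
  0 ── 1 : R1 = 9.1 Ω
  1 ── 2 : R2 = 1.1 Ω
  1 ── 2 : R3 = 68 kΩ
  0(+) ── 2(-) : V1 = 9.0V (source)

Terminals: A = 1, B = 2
Step 1 — V_th is the open-circuit voltage V_A - V_B (nothing connected across the terminals).
Nodal analysis, taking node 2 as the 0 V reference.
Source V1 fixes V_0 = 9 V.
KCL at each unknown node (sum of currents leaving = 0; resistances in Ω):
  Node 1: (V_1 - 9)/9.1 + (V_1 - 0)/1.1 + (V_1 - 0)/68000 = 0
Collecting terms: 1.019 × V_1 = 0.989  =>  V_1 = 0.9706 V
V_th = V_1 - V_2 = 0.9706 - 0 = 0.9706 V
Step 2 — R_th: zero the source — replace V1 by a short circuit (node 2 merges into node 0) — and find the resistance seen between A (node 1) and B (node 0).
Reduce the network between node 1 (A) and node 0 (B) by series/parallel combination:
  Rp1 = R1 ‖ R2 ‖ R3 (parallel, all between nodes 0 and 1) = 1/(1/9.1 + 1/1.1 + 1/68000) = 0.9814 Ω
R_th = 0.9814 Ω

Final answer: V_th = 0.9706 V, R_th = 0.9814 Ω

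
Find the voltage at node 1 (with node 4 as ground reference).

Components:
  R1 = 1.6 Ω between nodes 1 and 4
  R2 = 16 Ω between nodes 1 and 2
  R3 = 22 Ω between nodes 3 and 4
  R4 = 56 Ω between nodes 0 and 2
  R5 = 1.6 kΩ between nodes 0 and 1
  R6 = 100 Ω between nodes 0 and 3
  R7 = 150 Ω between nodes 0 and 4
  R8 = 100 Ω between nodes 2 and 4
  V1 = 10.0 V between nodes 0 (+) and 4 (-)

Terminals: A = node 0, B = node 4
Nodal analysis, taking node 4 as the 0 V reference.
Source V1 fixes V_0 = 10 V.
KCL at each unknown node (sum of currents leaving = 0; resistances in Ω):
  Node 1: (V_1 - 0)/1.6 + (V_1 - V_2)/16 + (V_1 - 10)/1600 = 0
  Node 2: (V_2 - V_1)/16 + (V_2 - 10)/56 + (V_2 - 0)/100 = 0
  Node 3: (V_3 - 0)/22 + (V_3 - 10)/100 = 0
Collecting terms (coefficients in siemens):
  0.6881·V_1 - 0.0625·V_2 = 0.00625
  0.09036·V_2 - 0.0625·V_1 = 0.1786
  0.05545·V_3 = 0.1
Solving these 3 simultaneous equations (Gaussian elimination) gives:
  V_1 = 0.2012 V, V_2 = 2.115 V, V_3 = 1.803 V
The requested potential is V_1 = 0.2012 V.

Final answer: V_1 = 0.2012 V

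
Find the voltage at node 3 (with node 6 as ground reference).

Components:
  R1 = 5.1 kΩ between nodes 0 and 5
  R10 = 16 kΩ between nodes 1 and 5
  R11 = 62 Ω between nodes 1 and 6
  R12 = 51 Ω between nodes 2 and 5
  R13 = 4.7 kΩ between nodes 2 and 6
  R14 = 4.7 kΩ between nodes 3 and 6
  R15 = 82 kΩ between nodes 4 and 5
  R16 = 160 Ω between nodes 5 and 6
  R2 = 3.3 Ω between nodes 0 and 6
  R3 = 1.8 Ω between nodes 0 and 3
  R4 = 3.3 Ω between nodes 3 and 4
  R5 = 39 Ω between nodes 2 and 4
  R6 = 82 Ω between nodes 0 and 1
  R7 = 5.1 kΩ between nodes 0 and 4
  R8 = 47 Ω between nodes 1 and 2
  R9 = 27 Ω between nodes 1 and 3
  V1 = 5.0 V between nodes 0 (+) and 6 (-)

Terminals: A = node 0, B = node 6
Nodal analysis, taking node 6 as the 0 V reference.
Source V1 fixes V_0 = 5 V.
KCL at each unknown node (sum of currents leaving = 0; resistances in Ω):
  Node 1: (V_1 - 5)/82 + (V_1 - V_2)/47 + (V_1 - V_3)/27 + (V_1 - V_5)/16000 + (V_1 - 0)/62 = 0
  Node 2: (V_2 - V_4)/39 + (V_2 - V_1)/47 + (V_2 - V_5)/51 + (V_2 - 0)/4700 = 0
  Node 3: (V_3 - 5)/1.8 + (V_3 - V_4)/3.3 + (V_3 - V_1)/27 + (V_3 - 0)/4700 = 0
  Node 4: (V_4 - V_3)/3.3 + (V_4 - V_2)/39 + (V_4 - 5)/5100 + (V_4 - V_5)/82000 = 0
  Node 5: (V_5 - 5)/5100 + (V_5 - V_1)/16000 + (V_5 - V_2)/51 + (V_5 - V_4)/82000 + (V_5 - 0)/160 = 0
Collecting terms (coefficients in siemens):
  0.0867·V_1 - 0.02128·V_2 - 0.03704·V_3 - 0.0000625·V_5 = 0.06098
  0.06674·V_2 - 0.02128·V_1 - 0.02564·V_4 - 0.01961·V_5 = 0
  0.8958·V_3 - 0.03704·V_1 - 0.303·V_4 = 2.778
  0.3289·V_4 - 0.02564·V_2 - 0.303·V_3 - 0.0000122·V_5 = 0.0009804
  0.02613·V_5 - 0.0000625·V_1 - 0.01961·V_2 - 0.0000122·V_4 = 0.0009804
Solving these 5 simultaneous equations (Gaussian elimination) gives:
  V_1 = 3.754 V, V_2 = 3.923 V, V_3 = 4.882 V, V_4 = 4.807 V
  V_5 = 2.993 V
The requested potential is V_3 = 4.882 V.

Final answer: V_3 = 4.882 V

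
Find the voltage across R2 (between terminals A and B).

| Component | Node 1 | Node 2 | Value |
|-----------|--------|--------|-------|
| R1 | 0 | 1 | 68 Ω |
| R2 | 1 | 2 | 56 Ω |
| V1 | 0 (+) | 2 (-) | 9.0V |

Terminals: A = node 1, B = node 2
R1 and R2 are in series across V1 (node 0 → node 1 → node 2), and the output A–B is taken across R2, so this is a voltage divider.
Series current: I = V1/(R1 + R2) = 9/(68 + 56) = 9/124 = 0.07258 A
V_R2 = I × R2 = V1 × R2/(R1 + R2) = 9 × 56/124 = 4.065 V

Final answer: 4.065 V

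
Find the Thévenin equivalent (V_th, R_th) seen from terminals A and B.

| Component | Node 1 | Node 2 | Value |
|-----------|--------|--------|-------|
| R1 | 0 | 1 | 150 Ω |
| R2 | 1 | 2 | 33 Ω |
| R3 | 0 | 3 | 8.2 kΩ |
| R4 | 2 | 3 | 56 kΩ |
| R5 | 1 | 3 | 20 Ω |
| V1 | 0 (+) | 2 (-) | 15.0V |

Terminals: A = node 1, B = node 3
Step 1 — V_th is the open-circuit voltage V_A - V_B (nothing connected across the terminals).
Nodal analysis, taking node 2 as the 0 V reference.
Source V1 fixes V_0 = 15 V.
KCL at each unknown node (sum of currents leaving = 0; resistances in Ω):
  Node 1: (V_1 - 15)/150 + (V_1 - 0)/33 + (V_1 - V_3)/20 = 0
  Node 3: (V_3 - 15)/8200 + (V_3 - 0)/56000 + (V_3 - V_1)/20 = 0
Collecting terms (coefficients in siemens):
  0.08697·V_1 - 0.05·V_3 = 0.1
  0.05014·V_3 - 0.05·V_1 = 0.001829
Determinant D = (0.08697)(0.05014) - (-0.05)(-0.05) = 0.001861
V_1 = [(0.1)(0.05014) - (-0.05)(0.001829)]/D = 2.744 V
V_3 = [(0.08697)(0.001829) - (0.1)(-0.05)]/D = 2.773 V
V_th = V_1 - V_3 = 2.744 - 2.773 = -0.02883 V
Step 2 — R_th: zero the source — replace V1 by a short circuit (node 2 merges into node 0) — and find the resistance seen between A (node 1) and B (node 3).
Reduce the network between node 1 (A) and node 3 (B) by series/parallel combination:
  Rp1 = R1 ‖ R2 (parallel, both between nodes 0 and 1) = 1/(1/150 + 1/33) = 27.05 Ω
  Rp2 = R3 ‖ R4 (parallel, both between nodes 0 and 3) = 1/(1/8200 + 1/56000) = 7153 Ω
  Rs1 = Rp1 + Rp2 (series, joined only at node 0) = 27.05 + 7153 = 7180 Ω
  Rp3 = R5 ‖ Rs1 (parallel, both between nodes 1 and 3) = 1/(1/20 + 1/7180) = 19.94 Ω
R_th = 19.94 Ω

Final answer: V_th = -0.02883 V, R_th = 19.94 Ω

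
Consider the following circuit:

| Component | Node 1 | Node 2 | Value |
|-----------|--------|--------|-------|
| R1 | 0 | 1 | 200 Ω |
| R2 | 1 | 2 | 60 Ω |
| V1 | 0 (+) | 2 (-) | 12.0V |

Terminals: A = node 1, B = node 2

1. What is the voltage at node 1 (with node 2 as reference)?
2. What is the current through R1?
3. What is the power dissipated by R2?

Nodal analysis, taking node 2 as the 0 V reference.
Source V1 fixes V_0 = 12 V.
KCL at each unknown node (sum of currents leaving = 0; resistances in Ω):
  Node 1: (V_1 - 12)/200 + (V_1 - 0)/60 = 0
Collecting terms: 0.02167 × V_1 = 0.06  =>  V_1 = 2.769 V
Part 1:
  Read off the nodal solution: V_1 = 2.769 V
Part 2:
  I_R1 = (V_0 - V_1)/R1 = (12 - 2.769)/200 = 0.04615 A
  Magnitude: I_R1 = 0.04615 A
Part 3:
  I_R2 = (V_1 - V_2)/R2 = (2.769 - 0)/60 = 0.04615 A
  P_R2 = I_R2² × R2 = (0.04615)² × 60 = 0.1278 W

Final answers:
1. V_1 = 2.769 V
2. I_R1 = 0.04615 A
3. P_R2 = 0.1278 W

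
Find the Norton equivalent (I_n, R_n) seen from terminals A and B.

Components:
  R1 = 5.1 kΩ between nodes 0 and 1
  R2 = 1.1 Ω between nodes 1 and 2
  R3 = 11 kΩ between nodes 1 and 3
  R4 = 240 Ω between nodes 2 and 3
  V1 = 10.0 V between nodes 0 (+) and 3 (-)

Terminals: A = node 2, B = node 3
Find the Thévenin equivalent first; then I_n = V_th/R_th and R_n = R_th.
Step 1 — V_th is the open-circuit voltage V_A - V_B (nothing connected across the terminals).
Nodal analysis, taking node 3 as the 0 V reference.
Source V1 fixes V_0 = 10 V.
KCL at each unknown node (sum of currents leaving = 0; resistances in Ω):
  Node 1: (V_1 - 10)/5100 + (V_1 - V_2)/1.1 + (V_1 - 0)/11000 = 0
  Node 2: (V_2 - V_1)/1.1 + (V_2 - 0)/240 = 0
Collecting terms (coefficients in siemens):
  0.9094·V_1 - 0.9091·V_2 = 0.001961
  0.9133·V_2 - 0.9091·V_1 = 0
Determinant D = (0.9094)(0.9133) - (-0.9091)(-0.9091) = 0.00405
V_1 = [(0.001961)(0.9133) - (-0.9091)(0)]/D = 0.4422 V
V_2 = [(0.9094)(0) - (0.001961)(-0.9091)]/D = 0.4401 V
V_th = V_2 - V_3 = 0.4401 - 0 = 0.4401 V
Step 2 — R_th: zero the source — replace V1 by a short circuit (node 3 merges into node 0) — and find the resistance seen between A (node 2) and B (node 0).
Reduce the network between node 2 (A) and node 0 (B) by series/parallel combination:
  Rp1 = R1 ‖ R3 (parallel, both between nodes 0 and 1) = 1/(1/5100 + 1/11000) = 3484 Ω
  Rs1 = R2 + Rp1 (series, joined only at node 1) = 1.1 + 3484 = 3486 Ω
  Rp2 = R4 ‖ Rs1 (parallel, both between nodes 0 and 2) = 1/(1/240 + 1/3486) = 224.5 Ω
R_th = 224.5 Ω
I_n = V_th/R_th = 0.4401/224.5 = 0.00196 A, and R_n = R_th = 224.5 Ω

Final answer: I_n = 0.00196 A, R_n = 224.5 Ω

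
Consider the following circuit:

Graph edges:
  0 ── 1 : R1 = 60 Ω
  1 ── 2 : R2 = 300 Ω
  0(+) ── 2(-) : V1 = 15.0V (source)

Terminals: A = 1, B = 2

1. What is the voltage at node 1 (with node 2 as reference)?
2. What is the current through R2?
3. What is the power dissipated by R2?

Nodal analysis, taking node 2 as the 0 V reference.
Source V1 fixes V_0 = 15 V.
KCL at each unknown node (sum of currents leaving = 0; resistances in Ω):
  Node 1: (V_1 - 15)/60 + (V_1 - 0)/300 = 0
Collecting terms: 0.02 × V_1 = 0.25  =>  V_1 = 12.5 V
Part 1:
  Read off the nodal solution: V_1 = 12.5 V
Part 2:
  I_R2 = (V_1 - V_2)/R2 = (12.5 - 0)/300 = 0.04167 A
  Magnitude: I_R2 = 0.04167 A
Part 3:
  I_R2 = (V_1 - V_2)/R2 = (12.5 - 0)/300 = 0.04167 A
  P_R2 = I_R2² × R2 = (0.04167)² × 300 = 0.5208 W

Final answers:
1. V_1 = 12.5 V
2. I_R2 = 0.04167 A
3. P_R2 = 0.5208 W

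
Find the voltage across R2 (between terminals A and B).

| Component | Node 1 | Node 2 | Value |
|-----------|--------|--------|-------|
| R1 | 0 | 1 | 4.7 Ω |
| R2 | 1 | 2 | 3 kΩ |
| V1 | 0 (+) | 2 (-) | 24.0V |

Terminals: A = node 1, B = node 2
R1 and R2 are in series across V1 (node 0 → node 1 → node 2), and the output A–B is taken across R2, so this is a voltage divider.
Series current: I = V1/(R1 + R2) = 24/(4.7 + 3000) = 24/3005 = 0.007987 A
V_R2 = I × R2 = V1 × R2/(R1 + R2) = 24 × 3000/3005 = 23.96 V

Final answer: 23.96 V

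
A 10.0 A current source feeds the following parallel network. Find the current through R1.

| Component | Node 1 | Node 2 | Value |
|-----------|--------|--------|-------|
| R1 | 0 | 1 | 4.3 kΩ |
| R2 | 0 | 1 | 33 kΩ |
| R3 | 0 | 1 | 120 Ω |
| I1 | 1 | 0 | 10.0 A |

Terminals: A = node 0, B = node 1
All resistors sit directly between nodes 0 and 1, so they are in parallel and share one voltage V; the full source current 10 A splits among them.
1/R_par = 1/4300 + 1/33000 + 1/120 = 0.008596 S  =>  R_par = 116.3 Ω
V = I × R_par = 10 × 116.3 = 1163 V
I_R1 = V/R1 = 1163/4300 = 0.2705 A

Final answer: 0.2705 A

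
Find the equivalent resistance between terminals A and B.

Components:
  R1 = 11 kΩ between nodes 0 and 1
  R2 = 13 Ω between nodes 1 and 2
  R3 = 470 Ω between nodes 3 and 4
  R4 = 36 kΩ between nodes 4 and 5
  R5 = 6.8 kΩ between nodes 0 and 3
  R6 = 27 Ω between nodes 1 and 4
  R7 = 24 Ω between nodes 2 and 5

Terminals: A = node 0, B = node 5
The network is not a plain series/parallel combination. Inject a 1 A test current into terminal A (node 0) and return it from terminal B (node 5); then R_eq = V_A / (1 A).
Nodal analysis, taking node 5 as the 0 V reference.
Current source I_test pushes 1 A into node 0 and draws it out of node 5.
KCL at each unknown node (sum of currents leaving = 0; resistances in Ω):
  Node 0: (V_0 - V_1)/11000 + (V_0 - V_3)/6800 - 1 = 0
  Node 1: (V_1 - V_0)/11000 + (V_1 - V_2)/13 + (V_1 - V_4)/27 = 0
  Node 2: (V_2 - V_1)/13 + (V_2 - 0)/24 = 0
  Node 3: (V_3 - V_0)/6800 + (V_3 - V_4)/470 = 0
  Node 4: (V_4 - V_1)/27 + (V_4 - V_3)/470 + (V_4 - 0)/36000 = 0
Collecting terms (coefficients in siemens):
  0.000238·V_0 - 0.00009091·V_1 - 0.0001471·V_3 = 1
  0.1141·V_1 - 0.00009091·V_0 - 0.07692·V_2 - 0.03704·V_4 = 0
  0.1186·V_2 - 0.07692·V_1 = 0
  0.002275·V_3 - 0.0001471·V_0 - 0.002128·V_4 = 0
  0.03919·V_4 - 0.03704·V_1 - 0.002128·V_3 = 0
Solving these 5 simultaneous equations (Gaussian elimination) gives:
  V_0 = 4424 V, V_1 = 36.95 V, V_2 = 23.96 V, V_3 = 335.7 V
  V_4 = 53.14 V
R_eq = V_0 / 1 A = 4424 Ω = 4.424 kΩ

Final answer: 4.424 kΩ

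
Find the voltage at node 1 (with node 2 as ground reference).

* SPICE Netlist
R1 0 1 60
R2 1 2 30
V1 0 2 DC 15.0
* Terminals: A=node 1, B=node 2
Nodal analysis, taking node 2 as the 0 V reference.
Source V1 fixes V_0 = 15 V.
KCL at each unknown node (sum of currents leaving = 0; resistances in Ω):
  Node 1: (V_1 - 15)/60 + (V_1 - 0)/30 = 0
Collecting terms: 0.05 × V_1 = 0.25  =>  V_1 = 5 V
The requested potential is V_1 = 5 V.

Final answer: V_1 = 5 V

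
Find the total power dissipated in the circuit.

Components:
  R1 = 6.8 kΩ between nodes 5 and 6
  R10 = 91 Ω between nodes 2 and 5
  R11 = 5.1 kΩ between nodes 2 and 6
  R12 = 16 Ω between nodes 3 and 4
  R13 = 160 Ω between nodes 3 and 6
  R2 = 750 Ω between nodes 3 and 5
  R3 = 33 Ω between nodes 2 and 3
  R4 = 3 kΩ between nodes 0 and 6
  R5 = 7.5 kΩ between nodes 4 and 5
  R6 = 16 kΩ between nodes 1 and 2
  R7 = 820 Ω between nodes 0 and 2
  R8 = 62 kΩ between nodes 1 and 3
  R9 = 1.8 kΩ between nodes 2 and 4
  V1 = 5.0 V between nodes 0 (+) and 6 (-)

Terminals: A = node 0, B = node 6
Nodal analysis, taking node 6 as the 0 V reference.
Source V1 fixes V_0 = 5 V.
KCL at each unknown node (sum of currents leaving = 0; resistances in Ω):
  Node 1: (V_1 - V_2)/16000 + (V_1 - V_3)/62000 = 0
  Node 2: (V_2 - V_3)/33 + (V_2 - V_1)/16000 + (V_2 - 5)/820 + (V_2 - V_4)/1800 + (V_2 - V_5)/91 + (V_2 - 0)/5100 = 0
  Node 3: (V_3 - V_5)/750 + (V_3 - V_2)/33 + (V_3 - V_1)/62000 + (V_3 - V_4)/16 + (V_3 - 0)/160 = 0
  Node 4: (V_4 - V_5)/7500 + (V_4 - V_2)/1800 + (V_4 - V_3)/16 = 0
  Node 5: (V_5 - 0)/6800 + (V_5 - V_3)/750 + (V_5 - V_4)/7500 + (V_5 - V_2)/91 = 0
Collecting terms (coefficients in siemens):
  0.00007863·V_1 - 0.0000625·V_2 - 0.00001613·V_3 = 0
  0.04333·V_2 - 0.0000625·V_1 - 0.0303·V_3 - 0.0005556·V_4 - 0.01099·V_5 = 0.006098
  0.1004·V_3 - 0.00001613·V_1 - 0.0303·V_2 - 0.0625·V_4 - 0.001333·V_5 = 0
  0.06319·V_4 - 0.0005556·V_2 - 0.0625·V_3 - 0.0001333·V_5 = 0
  0.0126·V_5 - 0.01099·V_2 - 0.001333·V_3 - 0.0001333·V_4 = 0
Solving these 5 simultaneous equations (Gaussian elimination) gives:
  V_1 = 0.8682 V, V_2 = 0.8982 V, V_3 = 0.7517 V, V_4 = 0.7532 V
  V_5 = 0.8707 V
Power in each resistor, P = (ΔV)²/R:
  P_R1 = (0.8707 - 0)²/6800 = 0.0001115 W
  P_R2 = (0.7517 - 0.8707)²/750 = 0.00001889 W
  P_R3 = (0.8982 - 0.7517)²/33 = 0.0006509 W
  P_R4 = (5 - 0)²/3000 = 0.008333 W
  P_R5 = (0.7532 - 0.8707)²/7500 = 0.000001841 W
  P_R6 = (0.8682 - 0.8982)²/16000 = 0.00000005649 W
  P_R7 = (5 - 0.8982)²/820 = 0.02052 W
  P_R8 = (0.8682 - 0.7517)²/62000 = 0.0000002189 W
  P_R9 = (0.8982 - 0.7532)²/1800 = 0.00001168 W
  P_R10 = (0.8982 - 0.8707)²/91 = 0.000008323 W
  P_R11 = (0.8982 - 0)²/5100 = 0.0001582 W
  P_R12 = (0.7517 - 0.7532)²/16 = 0.0000001482 W
  P_R13 = (0.7517 - 0)²/160 = 0.003531 W
P_total = P_R1 + P_R2 + P_R3 + P_R4 + P_R5 + P_R6 + P_R7 + P_R8 + P_R9 + P_R10 + P_R11 + P_R12 + P_R13 = 0.03334 W

Final answer: 0.03334 W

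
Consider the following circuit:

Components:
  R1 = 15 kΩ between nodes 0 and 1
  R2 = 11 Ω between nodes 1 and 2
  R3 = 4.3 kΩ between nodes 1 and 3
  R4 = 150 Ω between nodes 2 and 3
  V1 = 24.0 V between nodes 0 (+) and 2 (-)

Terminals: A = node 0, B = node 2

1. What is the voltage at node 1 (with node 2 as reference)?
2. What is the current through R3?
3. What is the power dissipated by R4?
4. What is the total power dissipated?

Nodal analysis, taking node 2 as the 0 V reference.
Source V1 fixes V_0 = 24 V.
KCL at each unknown node (sum of currents leaving = 0; resistances in Ω):
  Node 1: (V_1 - 24)/15000 + (V_1 - 0)/11 + (V_1 - V_3)/4300 = 0
  Node 3: (V_3 - V_1)/4300 + (V_3 - 0)/150 = 0
Collecting terms (coefficients in siemens):
  0.09121·V_1 - 0.0002326·V_3 = 0.0016
  0.006899·V_3 - 0.0002326·V_1 = 0
Determinant D = (0.09121)(0.006899) - (-0.0002326)(-0.0002326) = 0.0006292
V_1 = [(0.0016)(0.006899) - (-0.0002326)(0)]/D = 0.01754 V
V_3 = [(0.09121)(0) - (0.0016)(-0.0002326)]/D = 0.0005914 V
Part 1:
  Read off the nodal solution: V_1 = 0.01754 V
Part 2:
  I_R3 = (V_1 - V_3)/R3 = (0.01754 - 0.0005914)/4300 = 0.000003942 A
  Magnitude: I_R3 = 0.000003942 A
Part 3:
  I_R4 = (V_2 - V_3)/R4 = (0 - 0.0005914)/150 = -0.000003942 A
  P_R4 = I_R4² × R4 = (-0.000003942)² × 150 = 0.000000002331 W
Part 4:
  Power in each resistor, P = (ΔV)²/R:
    P_R1 = (24 - 0.01754)²/15000 = 0.03834 W
    P_R2 = (0.01754 - 0)²/11 = 0.00002798 W
    P_R3 = (0.01754 - 0.0005914)²/4300 = 0.00000006683 W
    P_R4 = (0 - 0.0005914)²/150 = 0.000000002331 W
  P_total = P_R1 + P_R2 + P_R3 + P_R4 = 0.03837 W

Final answers:
1. V_1 = 0.01754 V
2. I_R3 = 3.942e-06 A
3. P_R4 = 2.331e-09 W
4. P_total = 0.03837 W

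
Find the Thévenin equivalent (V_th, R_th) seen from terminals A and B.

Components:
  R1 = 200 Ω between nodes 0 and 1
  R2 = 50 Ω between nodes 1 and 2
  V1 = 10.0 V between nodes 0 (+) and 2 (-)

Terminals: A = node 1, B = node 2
Step 1 — V_th is the open-circuit voltage V_A - V_B (nothing connected across the terminals).
Nodal analysis, taking node 2 as the 0 V reference.
Source V1 fixes V_0 = 10 V.
KCL at each unknown node (sum of currents leaving = 0; resistances in Ω):
  Node 1: (V_1 - 10)/200 + (V_1 - 0)/50 = 0
Collecting terms: 0.025 × V_1 = 0.05  =>  V_1 = 2 V
V_th = V_1 - V_2 = 2 - 0 = 2 V
Step 2 — R_th: zero the source — replace V1 by a short circuit (node 2 merges into node 0) — and find the resistance seen between A (node 1) and B (node 0).
Reduce the network between node 1 (A) and node 0 (B) by series/parallel combination:
  Rp1 = R1 ‖ R2 (parallel, both between nodes 0 and 1) = 1/(1/200 + 1/50) = 40 Ω
R_th = 40 Ω

Final answer: V_th = 2 V, R_th = 40 Ω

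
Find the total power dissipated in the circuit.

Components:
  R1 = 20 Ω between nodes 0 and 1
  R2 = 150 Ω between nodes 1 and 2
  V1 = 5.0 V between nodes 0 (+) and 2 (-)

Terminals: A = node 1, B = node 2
Nodal analysis, taking node 2 as the 0 V reference.
Source V1 fixes V_0 = 5 V.
KCL at each unknown node (sum of currents leaving = 0; resistances in Ω):
  Node 1: (V_1 - 5)/20 + (V_1 - 0)/150 = 0
Collecting terms: 0.05667 × V_1 = 0.25  =>  V_1 = 4.412 V
Power in each resistor, P = (ΔV)²/R:
  P_R1 = (5 - 4.412)²/20 = 0.0173 W
  P_R2 = (4.412 - 0)²/150 = 0.1298 W
P_total = P_R1 + P_R2 = 0.1471 W

Final answer: 0.1471 W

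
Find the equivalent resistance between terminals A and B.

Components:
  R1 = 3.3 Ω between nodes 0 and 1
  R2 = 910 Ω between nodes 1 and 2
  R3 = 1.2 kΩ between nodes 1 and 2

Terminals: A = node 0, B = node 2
Reduce the network between node 0 (A) and node 2 (B) by series/parallel combination:
  Rp1 = R2 ‖ R3 (parallel, both between nodes 1 and 2) = 1/(1/910 + 1/1200) = 517.5 Ω
  Rs1 = R1 + Rp1 (series, joined only at node 1) = 3.3 + 517.5 = 520.8 Ω
R_eq = 520.8 Ω

Final answer: 520.8 Ω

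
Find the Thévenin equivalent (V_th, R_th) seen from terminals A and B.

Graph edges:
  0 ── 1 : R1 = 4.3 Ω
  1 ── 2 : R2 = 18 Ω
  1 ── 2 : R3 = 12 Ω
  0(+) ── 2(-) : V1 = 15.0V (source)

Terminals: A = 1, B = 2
Step 1 — V_th is the open-circuit voltage V_A - V_B (nothing connected across the terminals).
Nodal analysis, taking node 2 as the 0 V reference.
Source V1 fixes V_0 = 15 V.
KCL at each unknown node (sum of currents leaving = 0; resistances in Ω):
  Node 1: (V_1 - 15)/4.3 + (V_1 - 0)/18 + (V_1 - 0)/12 = 0
Collecting terms: 0.3714 × V_1 = 3.488  =>  V_1 = 9.391 V
V_th = V_1 - V_2 = 9.391 - 0 = 9.391 V
Step 2 — R_th: zero the source — replace V1 by a short circuit (node 2 merges into node 0) — and find the resistance seen between A (node 1) and B (node 0).
Reduce the network between node 1 (A) and node 0 (B) by series/parallel combination:
  Rp1 = R1 ‖ R2 ‖ R3 (parallel, all between nodes 0 and 1) = 1/(1/4.3 + 1/18 + 1/12) = 2.692 Ω
R_th = 2.692 Ω

Final answer: V_th = 9.391 V, R_th = 2.692 Ω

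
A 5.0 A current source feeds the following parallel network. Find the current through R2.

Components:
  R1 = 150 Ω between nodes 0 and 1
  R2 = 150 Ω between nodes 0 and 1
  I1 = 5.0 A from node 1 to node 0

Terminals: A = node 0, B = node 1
All resistors sit directly between nodes 0 and 1, so they are in parallel and share one voltage V; the full source current 5 A splits among them.
1/R_par = 1/150 + 1/150 = 0.01333 S  =>  R_par = 75 Ω
V = I × R_par = 5 × 75 = 375 V
I_R2 = V/R2 = 375/150 = 2.5 A

Final answer: 2.5 A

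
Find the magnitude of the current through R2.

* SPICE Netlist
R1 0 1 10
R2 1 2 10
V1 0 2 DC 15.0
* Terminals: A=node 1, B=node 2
Nodal analysis, taking node 2 as the 0 V reference.
Source V1 fixes V_0 = 15 V.
KCL at each unknown node (sum of currents leaving = 0; resistances in Ω):
  Node 1: (V_1 - 15)/10 + (V_1 - 0)/10 = 0
Collecting terms: 0.2 × V_1 = 1.5  =>  V_1 = 7.5 V
I_R2 = (V_1 - V_2)/R2 = (7.5 - 0)/10 = 0.75 A
|I_R2| = 0.75 A

Final answer: |I_R2| = 0.75 A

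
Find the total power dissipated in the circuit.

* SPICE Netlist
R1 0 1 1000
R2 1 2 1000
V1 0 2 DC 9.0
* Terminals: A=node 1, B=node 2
Nodal analysis, taking node 2 as the 0 V reference.
Source V1 fixes V_0 = 9 V.
KCL at each unknown node (sum of currents leaving = 0; resistances in Ω):
  Node 1: (V_1 - 9)/1000 + (V_1 - 0)/1000 = 0
Collecting terms: 0.002 × V_1 = 0.009  =>  V_1 = 4.5 V
Power in each resistor, P = (ΔV)²/R:
  P_R1 = (9 - 4.5)²/1000 = 0.02025 W
  P_R2 = (4.5 - 0)²/1000 = 0.02025 W
P_total = P_R1 + P_R2 = 0.0405 W

Final answer: 0.0405 W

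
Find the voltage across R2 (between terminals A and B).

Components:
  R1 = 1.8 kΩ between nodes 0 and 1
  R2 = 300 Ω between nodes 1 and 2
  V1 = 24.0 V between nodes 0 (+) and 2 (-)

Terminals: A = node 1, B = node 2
R1 and R2 are in series across V1 (node 0 → node 1 → node 2), and the output A–B is taken across R2, so this is a voltage divider.
Series current: I = V1/(R1 + R2) = 24/(1800 + 300) = 24/2100 = 0.01143 A
V_R2 = I × R2 = V1 × R2/(R1 + R2) = 24 × 300/2100 = 3.429 V

Final answer: 3.429 V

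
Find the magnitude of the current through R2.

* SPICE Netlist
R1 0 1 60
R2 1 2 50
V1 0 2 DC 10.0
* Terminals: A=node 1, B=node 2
Nodal analysis, taking node 2 as the 0 V reference.
Source V1 fixes V_0 = 10 V.
KCL at each unknown node (sum of currents leaving = 0; resistances in Ω):
  Node 1: (V_1 - 10)/60 + (V_1 - 0)/50 = 0
Collecting terms: 0.03667 × V_1 = 0.1667  =>  V_1 = 4.545 V
I_R2 = (V_1 - V_2)/R2 = (4.545 - 0)/50 = 0.09091 A
|I_R2| = 0.09091 A

Final answer: |I_R2| = 0.09091 A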